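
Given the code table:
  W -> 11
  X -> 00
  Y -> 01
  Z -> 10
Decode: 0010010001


Decoding:
00 -> X
10 -> Z
01 -> Y
00 -> X
01 -> Y


Result: XZYXY


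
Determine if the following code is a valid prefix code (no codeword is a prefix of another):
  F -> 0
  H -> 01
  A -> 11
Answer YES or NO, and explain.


Checking each pair (does one codeword prefix another?):
  F='0' vs H='01': prefix -- VIOLATION

NO -- this is NOT a valid prefix code. F (0) is a prefix of H (01).


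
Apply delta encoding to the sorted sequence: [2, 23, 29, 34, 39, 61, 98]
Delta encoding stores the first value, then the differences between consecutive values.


First value: 2
Deltas:
  23 - 2 = 21
  29 - 23 = 6
  34 - 29 = 5
  39 - 34 = 5
  61 - 39 = 22
  98 - 61 = 37


Delta encoded: [2, 21, 6, 5, 5, 22, 37]


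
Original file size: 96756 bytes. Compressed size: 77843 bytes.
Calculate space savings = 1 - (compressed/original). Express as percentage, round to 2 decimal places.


ratio = compressed/original = 77843/96756 = 0.804529
savings = 1 - ratio = 1 - 0.804529 = 0.195471
as a percentage: 0.195471 * 100 = 19.55%

Space savings = 1 - 77843/96756 = 19.55%


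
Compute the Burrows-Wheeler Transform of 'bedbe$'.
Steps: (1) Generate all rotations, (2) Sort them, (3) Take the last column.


Rotations (sorted):
  0: $bedbe -> last char: e
  1: be$bed -> last char: d
  2: bedbe$ -> last char: $
  3: dbe$be -> last char: e
  4: e$bedb -> last char: b
  5: edbe$b -> last char: b


BWT = ed$ebb


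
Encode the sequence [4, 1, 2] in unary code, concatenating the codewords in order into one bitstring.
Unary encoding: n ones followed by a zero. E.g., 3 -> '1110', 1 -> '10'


Encode each number as n ones followed by a terminating 0:
  4 -> 11110 (5 bits)
  1 -> 10 (2 bits)
  2 -> 110 (3 bits)
Total length = 5 + 2 + 3 = 10 bits.

Unary([4, 1, 2]) = 1111010110 (10 bits)


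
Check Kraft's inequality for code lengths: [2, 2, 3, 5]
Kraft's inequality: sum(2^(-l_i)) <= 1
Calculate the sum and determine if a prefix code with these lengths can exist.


Sum = 2^(-2) + 2^(-2) + 2^(-3) + 2^(-5)
    = 0.25 + 0.25 + 0.125 + 0.03125
    = 21/32 = 0.65625
Since 0.65625 <= 1, Kraft's inequality IS satisfied.
A prefix code with these lengths CAN exist.

Kraft sum = 0.65625. Satisfied.


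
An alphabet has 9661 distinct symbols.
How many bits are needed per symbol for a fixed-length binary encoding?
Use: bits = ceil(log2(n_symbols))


log2(9661) = 13.238
Bracket: 2^13 = 8192 < 9661 <= 2^14 = 16384
So ceil(log2(9661)) = 14

bits = ceil(log2(9661)) = ceil(13.238) = 14 bits


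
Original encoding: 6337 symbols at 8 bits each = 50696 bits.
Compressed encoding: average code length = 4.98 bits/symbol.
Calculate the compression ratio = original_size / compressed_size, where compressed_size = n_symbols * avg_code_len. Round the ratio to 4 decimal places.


original_size = n_symbols * orig_bits = 6337 * 8 = 50696 bits
compressed_size = n_symbols * avg_code_len = 6337 * 4.98 = 31558.26 bits
ratio = original_size / compressed_size = 50696 / 31558.26 = 1.6064

Compression ratio = 1.6064


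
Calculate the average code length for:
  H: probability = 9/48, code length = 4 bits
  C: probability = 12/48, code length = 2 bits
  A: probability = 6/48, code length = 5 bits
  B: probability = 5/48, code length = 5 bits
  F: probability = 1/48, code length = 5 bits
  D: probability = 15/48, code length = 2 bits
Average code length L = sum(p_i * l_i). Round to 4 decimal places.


Weighted contributions p_i * l_i:
  H: (9/48) * 4 = 36/48
  C: (12/48) * 2 = 24/48
  A: (6/48) * 5 = 30/48
  B: (5/48) * 5 = 25/48
  F: (1/48) * 5 = 5/48
  D: (15/48) * 2 = 30/48
Sum = (36 + 24 + 30 + 25 + 5 + 30)/48 = 150/48

L = 150/48 = 3.1250 bits/symbol


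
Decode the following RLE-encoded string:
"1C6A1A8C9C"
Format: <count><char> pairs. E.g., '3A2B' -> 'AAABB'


Expanding each <count><char> pair:
  1C -> 'C'
  6A -> 'AAAAAA'
  1A -> 'A'
  8C -> 'CCCCCCCC'
  9C -> 'CCCCCCCCC'

Decoded = CAAAAAAACCCCCCCCCCCCCCCCC


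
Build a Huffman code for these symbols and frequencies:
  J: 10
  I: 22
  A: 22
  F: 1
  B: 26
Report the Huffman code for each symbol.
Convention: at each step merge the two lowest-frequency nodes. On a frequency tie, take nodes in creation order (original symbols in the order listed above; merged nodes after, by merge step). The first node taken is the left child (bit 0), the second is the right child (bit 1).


Huffman tree construction:
Step 1: Merge F(1) + J(10) = 11
Step 2: Merge (F+J)(11) + I(22) = 33
Step 3: Merge A(22) + B(26) = 48
Step 4: Merge ((F+J)+I)(33) + (A+B)(48) = 81
Read each symbol's code off the tree from the root (left child = 0, right child = 1).

Codes:
  J: 001 (length 3)
  I: 01 (length 2)
  A: 10 (length 2)
  F: 000 (length 3)
  B: 11 (length 2)
Average code length: 173/81 = 2.1358 bits/symbol


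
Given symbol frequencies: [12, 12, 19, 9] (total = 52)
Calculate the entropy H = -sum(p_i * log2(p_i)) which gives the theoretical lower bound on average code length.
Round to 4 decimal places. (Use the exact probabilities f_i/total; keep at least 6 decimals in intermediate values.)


Per-symbol terms -p_i * log2(p_i) with p_i = f_i/52:
  p = 12/52 = 0.230769: log2(p) = -2.115477, -p*log2(p) = 0.488187
  p = 12/52 = 0.230769: log2(p) = -2.115477, -p*log2(p) = 0.488187
  p = 19/52 = 0.365385: log2(p) = -1.452512, -p*log2(p) = 0.530726
  p = 9/52 = 0.173077: log2(p) = -2.530515, -p*log2(p) = 0.437974
H = 0.488187 + 0.488187 + 0.530726 + 0.437974 = 1.945074

H = 1.9451 bits/symbol


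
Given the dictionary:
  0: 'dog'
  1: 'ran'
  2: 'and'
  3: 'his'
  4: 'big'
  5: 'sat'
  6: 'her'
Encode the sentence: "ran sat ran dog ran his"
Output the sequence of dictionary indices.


Look up each word in the dictionary:
  'ran' -> 1
  'sat' -> 5
  'ran' -> 1
  'dog' -> 0
  'ran' -> 1
  'his' -> 3

Encoded: [1, 5, 1, 0, 1, 3]


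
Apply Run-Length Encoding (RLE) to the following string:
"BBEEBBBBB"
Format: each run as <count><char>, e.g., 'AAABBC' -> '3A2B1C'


Scanning runs left to right:
  i=0: run of 'B' x 2 -> '2B'
  i=2: run of 'E' x 2 -> '2E'
  i=4: run of 'B' x 5 -> '5B'

RLE = 2B2E5B


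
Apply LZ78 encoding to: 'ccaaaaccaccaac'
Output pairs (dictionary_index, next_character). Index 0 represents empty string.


LZ78 encoding steps:
Dictionary: {0: ''}
Step 1: w='' (idx 0), next='c' -> output (0, 'c'), add 'c' as idx 1
Step 2: w='c' (idx 1), next='a' -> output (1, 'a'), add 'ca' as idx 2
Step 3: w='' (idx 0), next='a' -> output (0, 'a'), add 'a' as idx 3
Step 4: w='a' (idx 3), next='a' -> output (3, 'a'), add 'aa' as idx 4
Step 5: w='c' (idx 1), next='c' -> output (1, 'c'), add 'cc' as idx 5
Step 6: w='a' (idx 3), next='c' -> output (3, 'c'), add 'ac' as idx 6
Step 7: w='ca' (idx 2), next='a' -> output (2, 'a'), add 'caa' as idx 7
Step 8: w='c' (idx 1), end of input -> output (1, '')


Encoded: [(0, 'c'), (1, 'a'), (0, 'a'), (3, 'a'), (1, 'c'), (3, 'c'), (2, 'a'), (1, '')]


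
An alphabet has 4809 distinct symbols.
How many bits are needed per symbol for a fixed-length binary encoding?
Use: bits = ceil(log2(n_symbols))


log2(4809) = 12.2315
Bracket: 2^12 = 4096 < 4809 <= 2^13 = 8192
So ceil(log2(4809)) = 13

bits = ceil(log2(4809)) = ceil(12.2315) = 13 bits


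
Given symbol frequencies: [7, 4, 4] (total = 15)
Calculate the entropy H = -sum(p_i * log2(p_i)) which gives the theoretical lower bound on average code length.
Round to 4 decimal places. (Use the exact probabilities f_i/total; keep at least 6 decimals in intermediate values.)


Per-symbol terms -p_i * log2(p_i) with p_i = f_i/15:
  p = 7/15 = 0.466667: log2(p) = -1.099536, -p*log2(p) = 0.513117
  p = 4/15 = 0.266667: log2(p) = -1.906891, -p*log2(p) = 0.508504
  p = 4/15 = 0.266667: log2(p) = -1.906891, -p*log2(p) = 0.508504
H = 0.513117 + 0.508504 + 0.508504 = 1.530125

H = 1.5301 bits/symbol


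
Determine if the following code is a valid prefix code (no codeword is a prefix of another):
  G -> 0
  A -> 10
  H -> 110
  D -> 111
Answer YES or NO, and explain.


Checking each pair (does one codeword prefix another?):
  G='0' vs A='10': no prefix
  G='0' vs H='110': no prefix
  G='0' vs D='111': no prefix
  A='10' vs G='0': no prefix
  A='10' vs H='110': no prefix
  A='10' vs D='111': no prefix
  H='110' vs G='0': no prefix
  H='110' vs A='10': no prefix
  H='110' vs D='111': no prefix
  D='111' vs G='0': no prefix
  D='111' vs A='10': no prefix
  D='111' vs H='110': no prefix
No violation found over all pairs.

YES -- this is a valid prefix code. No codeword is a prefix of any other codeword.


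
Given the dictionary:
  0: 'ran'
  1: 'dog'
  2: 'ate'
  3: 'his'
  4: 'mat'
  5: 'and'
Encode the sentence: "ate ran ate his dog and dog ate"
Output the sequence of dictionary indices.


Look up each word in the dictionary:
  'ate' -> 2
  'ran' -> 0
  'ate' -> 2
  'his' -> 3
  'dog' -> 1
  'and' -> 5
  'dog' -> 1
  'ate' -> 2

Encoded: [2, 0, 2, 3, 1, 5, 1, 2]


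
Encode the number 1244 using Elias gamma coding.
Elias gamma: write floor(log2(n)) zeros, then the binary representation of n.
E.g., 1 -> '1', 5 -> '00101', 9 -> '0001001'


num_bits = floor(log2(1244)) + 1 = 11
leading_zeros = num_bits - 1 = 10
binary(1244) = 10011011100

Elias gamma(1244) = '0000000000' + '10011011100' = 000000000010011011100 (21 bits)


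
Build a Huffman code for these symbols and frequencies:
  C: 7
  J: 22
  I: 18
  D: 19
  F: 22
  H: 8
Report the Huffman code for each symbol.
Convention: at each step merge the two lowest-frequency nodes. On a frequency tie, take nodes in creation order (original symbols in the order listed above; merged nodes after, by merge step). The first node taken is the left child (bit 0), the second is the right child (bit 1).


Huffman tree construction:
Step 1: Merge C(7) + H(8) = 15
Step 2: Merge (C+H)(15) + I(18) = 33
Step 3: Merge D(19) + J(22) = 41
Step 4: Merge F(22) + ((C+H)+I)(33) = 55
Step 5: Merge (D+J)(41) + (F+((C+H)+I))(55) = 96
Read each symbol's code off the tree from the root (left child = 0, right child = 1).

Codes:
  C: 1100 (length 4)
  J: 01 (length 2)
  I: 111 (length 3)
  D: 00 (length 2)
  F: 10 (length 2)
  H: 1101 (length 4)
Average code length: 240/96 = 2.5000 bits/symbol


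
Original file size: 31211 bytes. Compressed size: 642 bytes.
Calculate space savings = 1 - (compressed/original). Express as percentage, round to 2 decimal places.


ratio = compressed/original = 642/31211 = 0.02057
savings = 1 - ratio = 1 - 0.02057 = 0.97943
as a percentage: 0.97943 * 100 = 97.94%

Space savings = 1 - 642/31211 = 97.94%


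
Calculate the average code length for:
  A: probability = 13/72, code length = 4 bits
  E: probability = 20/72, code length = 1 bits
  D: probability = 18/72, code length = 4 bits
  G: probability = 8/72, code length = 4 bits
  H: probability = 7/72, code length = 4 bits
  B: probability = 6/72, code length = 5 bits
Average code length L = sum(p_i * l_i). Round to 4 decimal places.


Weighted contributions p_i * l_i:
  A: (13/72) * 4 = 52/72
  E: (20/72) * 1 = 20/72
  D: (18/72) * 4 = 72/72
  G: (8/72) * 4 = 32/72
  H: (7/72) * 4 = 28/72
  B: (6/72) * 5 = 30/72
Sum = (52 + 20 + 72 + 32 + 28 + 30)/72 = 234/72

L = 234/72 = 3.2500 bits/symbol


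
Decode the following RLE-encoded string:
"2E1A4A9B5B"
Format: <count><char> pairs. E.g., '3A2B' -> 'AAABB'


Expanding each <count><char> pair:
  2E -> 'EE'
  1A -> 'A'
  4A -> 'AAAA'
  9B -> 'BBBBBBBBB'
  5B -> 'BBBBB'

Decoded = EEAAAAABBBBBBBBBBBBBB


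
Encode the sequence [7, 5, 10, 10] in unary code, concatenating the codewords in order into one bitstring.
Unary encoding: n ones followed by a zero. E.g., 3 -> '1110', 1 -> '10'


Encode each number as n ones followed by a terminating 0:
  7 -> 11111110 (8 bits)
  5 -> 111110 (6 bits)
  10 -> 11111111110 (11 bits)
  10 -> 11111111110 (11 bits)
Total length = 8 + 6 + 11 + 11 = 36 bits.

Unary([7, 5, 10, 10]) = 111111101111101111111111011111111110 (36 bits)


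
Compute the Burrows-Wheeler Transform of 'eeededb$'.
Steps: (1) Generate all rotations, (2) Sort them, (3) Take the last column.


Rotations (sorted):
  0: $eeededb -> last char: b
  1: b$eeeded -> last char: d
  2: db$eeede -> last char: e
  3: dedb$eee -> last char: e
  4: edb$eeed -> last char: d
  5: ededb$ee -> last char: e
  6: eededb$e -> last char: e
  7: eeededb$ -> last char: $


BWT = bdeedee$


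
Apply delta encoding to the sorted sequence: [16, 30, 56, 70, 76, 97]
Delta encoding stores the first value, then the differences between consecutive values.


First value: 16
Deltas:
  30 - 16 = 14
  56 - 30 = 26
  70 - 56 = 14
  76 - 70 = 6
  97 - 76 = 21


Delta encoded: [16, 14, 26, 14, 6, 21]


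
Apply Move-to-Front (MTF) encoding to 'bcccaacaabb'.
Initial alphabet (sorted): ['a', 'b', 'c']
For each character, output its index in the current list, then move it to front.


MTF encoding:
'b': index 1 in ['a', 'b', 'c'] -> ['b', 'a', 'c']
'c': index 2 in ['b', 'a', 'c'] -> ['c', 'b', 'a']
'c': index 0 in ['c', 'b', 'a'] -> ['c', 'b', 'a']
'c': index 0 in ['c', 'b', 'a'] -> ['c', 'b', 'a']
'a': index 2 in ['c', 'b', 'a'] -> ['a', 'c', 'b']
'a': index 0 in ['a', 'c', 'b'] -> ['a', 'c', 'b']
'c': index 1 in ['a', 'c', 'b'] -> ['c', 'a', 'b']
'a': index 1 in ['c', 'a', 'b'] -> ['a', 'c', 'b']
'a': index 0 in ['a', 'c', 'b'] -> ['a', 'c', 'b']
'b': index 2 in ['a', 'c', 'b'] -> ['b', 'a', 'c']
'b': index 0 in ['b', 'a', 'c'] -> ['b', 'a', 'c']


Output: [1, 2, 0, 0, 2, 0, 1, 1, 0, 2, 0]


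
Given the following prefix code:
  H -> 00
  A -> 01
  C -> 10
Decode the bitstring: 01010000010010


Decoding step by step:
Bits 01 -> A
Bits 01 -> A
Bits 00 -> H
Bits 00 -> H
Bits 01 -> A
Bits 00 -> H
Bits 10 -> C


Decoded message: AAHHAHC


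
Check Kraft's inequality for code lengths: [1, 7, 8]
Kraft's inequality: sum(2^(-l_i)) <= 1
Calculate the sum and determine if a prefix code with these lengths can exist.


Sum = 2^(-1) + 2^(-7) + 2^(-8)
    = 0.5 + 0.0078125 + 0.00390625
    = 131/256 = 0.51171875
Since 0.51171875 <= 1, Kraft's inequality IS satisfied.
A prefix code with these lengths CAN exist.

Kraft sum = 0.51171875. Satisfied.


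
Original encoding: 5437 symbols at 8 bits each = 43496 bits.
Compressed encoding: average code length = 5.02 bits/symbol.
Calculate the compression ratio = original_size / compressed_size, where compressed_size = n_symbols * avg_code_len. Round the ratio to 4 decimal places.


original_size = n_symbols * orig_bits = 5437 * 8 = 43496 bits
compressed_size = n_symbols * avg_code_len = 5437 * 5.02 = 27293.74 bits
ratio = original_size / compressed_size = 43496 / 27293.74 = 1.5936

Compression ratio = 1.5936


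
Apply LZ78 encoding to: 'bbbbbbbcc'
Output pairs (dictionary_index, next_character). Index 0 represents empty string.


LZ78 encoding steps:
Dictionary: {0: ''}
Step 1: w='' (idx 0), next='b' -> output (0, 'b'), add 'b' as idx 1
Step 2: w='b' (idx 1), next='b' -> output (1, 'b'), add 'bb' as idx 2
Step 3: w='bb' (idx 2), next='b' -> output (2, 'b'), add 'bbb' as idx 3
Step 4: w='b' (idx 1), next='c' -> output (1, 'c'), add 'bc' as idx 4
Step 5: w='' (idx 0), next='c' -> output (0, 'c'), add 'c' as idx 5


Encoded: [(0, 'b'), (1, 'b'), (2, 'b'), (1, 'c'), (0, 'c')]


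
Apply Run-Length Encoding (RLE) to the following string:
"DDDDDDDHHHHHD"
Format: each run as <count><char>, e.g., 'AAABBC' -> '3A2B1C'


Scanning runs left to right:
  i=0: run of 'D' x 7 -> '7D'
  i=7: run of 'H' x 5 -> '5H'
  i=12: run of 'D' x 1 -> '1D'

RLE = 7D5H1D


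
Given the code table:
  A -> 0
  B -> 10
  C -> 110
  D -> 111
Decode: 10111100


Decoding:
10 -> B
111 -> D
10 -> B
0 -> A


Result: BDBA


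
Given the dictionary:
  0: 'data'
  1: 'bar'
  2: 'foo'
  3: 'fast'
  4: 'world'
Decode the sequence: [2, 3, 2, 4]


Look up each index in the dictionary:
  2 -> 'foo'
  3 -> 'fast'
  2 -> 'foo'
  4 -> 'world'

Decoded: "foo fast foo world"


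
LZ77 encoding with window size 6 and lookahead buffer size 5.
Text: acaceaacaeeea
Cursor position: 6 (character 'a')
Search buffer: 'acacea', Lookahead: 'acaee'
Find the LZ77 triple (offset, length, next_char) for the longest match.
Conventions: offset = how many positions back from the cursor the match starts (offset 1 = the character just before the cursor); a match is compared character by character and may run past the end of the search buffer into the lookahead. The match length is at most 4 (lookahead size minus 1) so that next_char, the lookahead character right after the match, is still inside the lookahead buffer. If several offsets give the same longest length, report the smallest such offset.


Try each offset into the search buffer:
  offset=1 (pos 5, char 'a'): match length 1
  offset=2 (pos 4, char 'e'): match length 0
  offset=3 (pos 3, char 'c'): match length 0
  offset=4 (pos 2, char 'a'): match length 2
  offset=5 (pos 1, char 'c'): match length 0
  offset=6 (pos 0, char 'a'): match length 3
Longest match has length 3 at offset 6.
next_char = character at position 6 + 3 = 9 -> 'e'

Best match: offset=6, length=3 (matching 'aca' starting at position 0)
LZ77 triple: (6, 3, 'e')


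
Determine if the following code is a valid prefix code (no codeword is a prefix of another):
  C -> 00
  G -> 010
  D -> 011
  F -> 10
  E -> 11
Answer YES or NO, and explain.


Checking each pair (does one codeword prefix another?):
  C='00' vs G='010': no prefix
  C='00' vs D='011': no prefix
  C='00' vs F='10': no prefix
  C='00' vs E='11': no prefix
  G='010' vs C='00': no prefix
  G='010' vs D='011': no prefix
  G='010' vs F='10': no prefix
  G='010' vs E='11': no prefix
  D='011' vs C='00': no prefix
  D='011' vs G='010': no prefix
  D='011' vs F='10': no prefix
  D='011' vs E='11': no prefix
  F='10' vs C='00': no prefix
  F='10' vs G='010': no prefix
  F='10' vs D='011': no prefix
  F='10' vs E='11': no prefix
  E='11' vs C='00': no prefix
  E='11' vs G='010': no prefix
  E='11' vs D='011': no prefix
  E='11' vs F='10': no prefix
No violation found over all pairs.

YES -- this is a valid prefix code. No codeword is a prefix of any other codeword.


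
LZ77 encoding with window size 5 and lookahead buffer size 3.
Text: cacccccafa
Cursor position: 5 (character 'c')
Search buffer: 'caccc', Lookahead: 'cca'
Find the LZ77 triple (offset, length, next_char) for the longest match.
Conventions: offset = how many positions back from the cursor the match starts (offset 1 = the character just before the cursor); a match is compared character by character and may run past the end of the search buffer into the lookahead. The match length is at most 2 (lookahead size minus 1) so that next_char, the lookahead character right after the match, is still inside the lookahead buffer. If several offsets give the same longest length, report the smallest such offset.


Try each offset into the search buffer:
  offset=1 (pos 4, char 'c'): match length 2
  offset=2 (pos 3, char 'c'): match length 2
  offset=3 (pos 2, char 'c'): match length 2
  offset=4 (pos 1, char 'a'): match length 0
  offset=5 (pos 0, char 'c'): match length 1
Longest match has length 2, found at offsets 1, 2, 3; take the smallest, offset 1.
next_char = character at position 5 + 2 = 7 -> 'a'

Best match: offset=1, length=2 (matching 'cc' starting at position 4)
LZ77 triple: (1, 2, 'a')


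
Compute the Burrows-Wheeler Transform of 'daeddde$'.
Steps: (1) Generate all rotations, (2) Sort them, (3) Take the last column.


Rotations (sorted):
  0: $daeddde -> last char: e
  1: aeddde$d -> last char: d
  2: daeddde$ -> last char: $
  3: ddde$dae -> last char: e
  4: dde$daed -> last char: d
  5: de$daedd -> last char: d
  6: e$daeddd -> last char: d
  7: eddde$da -> last char: a


BWT = ed$eddda


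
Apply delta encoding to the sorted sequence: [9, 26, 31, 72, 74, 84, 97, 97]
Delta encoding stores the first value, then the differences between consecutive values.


First value: 9
Deltas:
  26 - 9 = 17
  31 - 26 = 5
  72 - 31 = 41
  74 - 72 = 2
  84 - 74 = 10
  97 - 84 = 13
  97 - 97 = 0


Delta encoded: [9, 17, 5, 41, 2, 10, 13, 0]


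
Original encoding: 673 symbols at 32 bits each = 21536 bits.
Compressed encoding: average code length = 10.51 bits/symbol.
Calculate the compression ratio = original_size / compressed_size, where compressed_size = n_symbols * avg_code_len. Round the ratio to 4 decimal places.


original_size = n_symbols * orig_bits = 673 * 32 = 21536 bits
compressed_size = n_symbols * avg_code_len = 673 * 10.51 = 7073.23 bits
ratio = original_size / compressed_size = 21536 / 7073.23 = 3.0447

Compression ratio = 3.0447


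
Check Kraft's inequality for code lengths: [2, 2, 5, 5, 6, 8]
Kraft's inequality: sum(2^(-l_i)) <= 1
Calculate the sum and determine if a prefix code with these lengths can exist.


Sum = 2^(-2) + 2^(-2) + 2^(-5) + 2^(-5) + 2^(-6) + 2^(-8)
    = 0.25 + 0.25 + 0.03125 + 0.03125 + 0.015625 + 0.00390625
    = 149/256 = 0.58203125
Since 0.58203125 <= 1, Kraft's inequality IS satisfied.
A prefix code with these lengths CAN exist.

Kraft sum = 0.58203125. Satisfied.


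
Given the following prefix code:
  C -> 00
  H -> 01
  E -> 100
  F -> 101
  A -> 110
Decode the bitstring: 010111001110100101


Decoding step by step:
Bits 01 -> H
Bits 01 -> H
Bits 110 -> A
Bits 01 -> H
Bits 110 -> A
Bits 100 -> E
Bits 101 -> F


Decoded message: HHAHAEF


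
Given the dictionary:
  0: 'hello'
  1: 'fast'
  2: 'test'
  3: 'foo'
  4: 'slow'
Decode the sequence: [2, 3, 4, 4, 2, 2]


Look up each index in the dictionary:
  2 -> 'test'
  3 -> 'foo'
  4 -> 'slow'
  4 -> 'slow'
  2 -> 'test'
  2 -> 'test'

Decoded: "test foo slow slow test test"


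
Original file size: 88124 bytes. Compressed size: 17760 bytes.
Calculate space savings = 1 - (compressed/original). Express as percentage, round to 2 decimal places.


ratio = compressed/original = 17760/88124 = 0.201534
savings = 1 - ratio = 1 - 0.201534 = 0.798466
as a percentage: 0.798466 * 100 = 79.85%

Space savings = 1 - 17760/88124 = 79.85%


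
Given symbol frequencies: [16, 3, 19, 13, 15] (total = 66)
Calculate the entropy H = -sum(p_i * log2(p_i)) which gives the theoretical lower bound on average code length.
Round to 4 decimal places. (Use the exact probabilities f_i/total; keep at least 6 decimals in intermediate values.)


Per-symbol terms -p_i * log2(p_i) with p_i = f_i/66:
  p = 16/66 = 0.242424: log2(p) = -2.044394, -p*log2(p) = 0.495611
  p = 3/66 = 0.045455: log2(p) = -4.459432, -p*log2(p) = 0.202701
  p = 19/66 = 0.287879: log2(p) = -1.796467, -p*log2(p) = 0.517165
  p = 13/66 = 0.196970: log2(p) = -2.343954, -p*log2(p) = 0.461688
  p = 15/66 = 0.227273: log2(p) = -2.137504, -p*log2(p) = 0.485796
H = 0.495611 + 0.202701 + 0.517165 + 0.461688 + 0.485796 = 2.162961

H = 2.163 bits/symbol


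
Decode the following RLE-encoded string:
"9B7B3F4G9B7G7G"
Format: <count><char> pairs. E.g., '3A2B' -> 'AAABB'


Expanding each <count><char> pair:
  9B -> 'BBBBBBBBB'
  7B -> 'BBBBBBB'
  3F -> 'FFF'
  4G -> 'GGGG'
  9B -> 'BBBBBBBBB'
  7G -> 'GGGGGGG'
  7G -> 'GGGGGGG'

Decoded = BBBBBBBBBBBBBBBBFFFGGGGBBBBBBBBBGGGGGGGGGGGGGG


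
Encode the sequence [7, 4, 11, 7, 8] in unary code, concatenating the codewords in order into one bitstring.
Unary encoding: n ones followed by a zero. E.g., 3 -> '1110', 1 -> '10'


Encode each number as n ones followed by a terminating 0:
  7 -> 11111110 (8 bits)
  4 -> 11110 (5 bits)
  11 -> 111111111110 (12 bits)
  7 -> 11111110 (8 bits)
  8 -> 111111110 (9 bits)
Total length = 8 + 5 + 12 + 8 + 9 = 42 bits.

Unary([7, 4, 11, 7, 8]) = 111111101111011111111111011111110111111110 (42 bits)


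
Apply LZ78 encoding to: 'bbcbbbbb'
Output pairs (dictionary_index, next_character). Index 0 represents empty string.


LZ78 encoding steps:
Dictionary: {0: ''}
Step 1: w='' (idx 0), next='b' -> output (0, 'b'), add 'b' as idx 1
Step 2: w='b' (idx 1), next='c' -> output (1, 'c'), add 'bc' as idx 2
Step 3: w='b' (idx 1), next='b' -> output (1, 'b'), add 'bb' as idx 3
Step 4: w='bb' (idx 3), next='b' -> output (3, 'b'), add 'bbb' as idx 4


Encoded: [(0, 'b'), (1, 'c'), (1, 'b'), (3, 'b')]


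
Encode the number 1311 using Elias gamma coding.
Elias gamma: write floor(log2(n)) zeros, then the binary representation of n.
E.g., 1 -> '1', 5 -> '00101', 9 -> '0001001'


num_bits = floor(log2(1311)) + 1 = 11
leading_zeros = num_bits - 1 = 10
binary(1311) = 10100011111

Elias gamma(1311) = '0000000000' + '10100011111' = 000000000010100011111 (21 bits)


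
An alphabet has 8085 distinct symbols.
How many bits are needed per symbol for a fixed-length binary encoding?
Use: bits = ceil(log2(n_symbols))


log2(8085) = 12.981
Bracket: 2^12 = 4096 < 8085 <= 2^13 = 8192
So ceil(log2(8085)) = 13

bits = ceil(log2(8085)) = ceil(12.981) = 13 bits


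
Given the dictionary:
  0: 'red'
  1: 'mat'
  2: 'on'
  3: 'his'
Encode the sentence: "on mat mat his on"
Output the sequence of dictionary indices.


Look up each word in the dictionary:
  'on' -> 2
  'mat' -> 1
  'mat' -> 1
  'his' -> 3
  'on' -> 2

Encoded: [2, 1, 1, 3, 2]


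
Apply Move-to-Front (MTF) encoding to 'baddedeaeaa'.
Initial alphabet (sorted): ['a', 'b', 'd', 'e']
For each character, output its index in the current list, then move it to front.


MTF encoding:
'b': index 1 in ['a', 'b', 'd', 'e'] -> ['b', 'a', 'd', 'e']
'a': index 1 in ['b', 'a', 'd', 'e'] -> ['a', 'b', 'd', 'e']
'd': index 2 in ['a', 'b', 'd', 'e'] -> ['d', 'a', 'b', 'e']
'd': index 0 in ['d', 'a', 'b', 'e'] -> ['d', 'a', 'b', 'e']
'e': index 3 in ['d', 'a', 'b', 'e'] -> ['e', 'd', 'a', 'b']
'd': index 1 in ['e', 'd', 'a', 'b'] -> ['d', 'e', 'a', 'b']
'e': index 1 in ['d', 'e', 'a', 'b'] -> ['e', 'd', 'a', 'b']
'a': index 2 in ['e', 'd', 'a', 'b'] -> ['a', 'e', 'd', 'b']
'e': index 1 in ['a', 'e', 'd', 'b'] -> ['e', 'a', 'd', 'b']
'a': index 1 in ['e', 'a', 'd', 'b'] -> ['a', 'e', 'd', 'b']
'a': index 0 in ['a', 'e', 'd', 'b'] -> ['a', 'e', 'd', 'b']


Output: [1, 1, 2, 0, 3, 1, 1, 2, 1, 1, 0]


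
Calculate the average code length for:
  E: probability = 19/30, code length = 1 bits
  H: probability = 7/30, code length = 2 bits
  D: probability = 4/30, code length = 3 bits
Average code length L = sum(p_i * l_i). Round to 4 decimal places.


Weighted contributions p_i * l_i:
  E: (19/30) * 1 = 19/30
  H: (7/30) * 2 = 14/30
  D: (4/30) * 3 = 12/30
Sum = (19 + 14 + 12)/30 = 45/30

L = 45/30 = 1.5000 bits/symbol


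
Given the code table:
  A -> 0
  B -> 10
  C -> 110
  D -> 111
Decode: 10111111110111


Decoding:
10 -> B
111 -> D
111 -> D
110 -> C
111 -> D


Result: BDDCD


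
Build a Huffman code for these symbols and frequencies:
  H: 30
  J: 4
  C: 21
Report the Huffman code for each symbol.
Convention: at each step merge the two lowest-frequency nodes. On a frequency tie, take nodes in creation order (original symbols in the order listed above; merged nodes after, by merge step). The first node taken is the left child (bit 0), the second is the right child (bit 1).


Huffman tree construction:
Step 1: Merge J(4) + C(21) = 25
Step 2: Merge (J+C)(25) + H(30) = 55
Read each symbol's code off the tree from the root (left child = 0, right child = 1).

Codes:
  H: 1 (length 1)
  J: 00 (length 2)
  C: 01 (length 2)
Average code length: 80/55 = 1.4545 bits/symbol


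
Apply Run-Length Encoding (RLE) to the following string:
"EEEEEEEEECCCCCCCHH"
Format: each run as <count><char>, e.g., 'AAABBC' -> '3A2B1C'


Scanning runs left to right:
  i=0: run of 'E' x 9 -> '9E'
  i=9: run of 'C' x 7 -> '7C'
  i=16: run of 'H' x 2 -> '2H'

RLE = 9E7C2H


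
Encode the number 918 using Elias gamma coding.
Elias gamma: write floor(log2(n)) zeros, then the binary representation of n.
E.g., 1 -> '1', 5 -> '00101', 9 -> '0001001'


num_bits = floor(log2(918)) + 1 = 10
leading_zeros = num_bits - 1 = 9
binary(918) = 1110010110

Elias gamma(918) = '000000000' + '1110010110' = 0000000001110010110 (19 bits)


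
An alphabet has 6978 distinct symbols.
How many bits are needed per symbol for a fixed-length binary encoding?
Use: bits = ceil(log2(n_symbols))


log2(6978) = 12.7686
Bracket: 2^12 = 4096 < 6978 <= 2^13 = 8192
So ceil(log2(6978)) = 13

bits = ceil(log2(6978)) = ceil(12.7686) = 13 bits


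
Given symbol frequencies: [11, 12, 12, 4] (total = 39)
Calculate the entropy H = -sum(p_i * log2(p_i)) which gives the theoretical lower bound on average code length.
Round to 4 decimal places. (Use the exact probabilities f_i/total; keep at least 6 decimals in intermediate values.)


Per-symbol terms -p_i * log2(p_i) with p_i = f_i/39:
  p = 11/39 = 0.282051: log2(p) = -1.825971, -p*log2(p) = 0.515017
  p = 12/39 = 0.307692: log2(p) = -1.700440, -p*log2(p) = 0.523212
  p = 12/39 = 0.307692: log2(p) = -1.700440, -p*log2(p) = 0.523212
  p = 4/39 = 0.102564: log2(p) = -3.285402, -p*log2(p) = 0.336964
H = 0.515017 + 0.523212 + 0.523212 + 0.336964 = 1.898405

H = 1.8984 bits/symbol


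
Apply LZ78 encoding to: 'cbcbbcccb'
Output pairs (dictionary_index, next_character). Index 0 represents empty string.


LZ78 encoding steps:
Dictionary: {0: ''}
Step 1: w='' (idx 0), next='c' -> output (0, 'c'), add 'c' as idx 1
Step 2: w='' (idx 0), next='b' -> output (0, 'b'), add 'b' as idx 2
Step 3: w='c' (idx 1), next='b' -> output (1, 'b'), add 'cb' as idx 3
Step 4: w='b' (idx 2), next='c' -> output (2, 'c'), add 'bc' as idx 4
Step 5: w='c' (idx 1), next='c' -> output (1, 'c'), add 'cc' as idx 5
Step 6: w='b' (idx 2), end of input -> output (2, '')


Encoded: [(0, 'c'), (0, 'b'), (1, 'b'), (2, 'c'), (1, 'c'), (2, '')]


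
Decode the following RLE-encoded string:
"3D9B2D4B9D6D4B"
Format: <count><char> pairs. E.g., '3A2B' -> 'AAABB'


Expanding each <count><char> pair:
  3D -> 'DDD'
  9B -> 'BBBBBBBBB'
  2D -> 'DD'
  4B -> 'BBBB'
  9D -> 'DDDDDDDDD'
  6D -> 'DDDDDD'
  4B -> 'BBBB'

Decoded = DDDBBBBBBBBBDDBBBBDDDDDDDDDDDDDDDBBBB


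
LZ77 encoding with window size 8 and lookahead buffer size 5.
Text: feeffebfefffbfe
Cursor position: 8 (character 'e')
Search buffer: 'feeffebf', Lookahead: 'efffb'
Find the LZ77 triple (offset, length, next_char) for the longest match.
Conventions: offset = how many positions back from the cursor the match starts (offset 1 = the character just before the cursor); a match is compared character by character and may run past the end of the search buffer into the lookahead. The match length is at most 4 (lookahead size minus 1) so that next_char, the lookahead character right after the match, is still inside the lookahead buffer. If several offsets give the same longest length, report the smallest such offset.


Try each offset into the search buffer:
  offset=1 (pos 7, char 'f'): match length 0
  offset=2 (pos 6, char 'b'): match length 0
  offset=3 (pos 5, char 'e'): match length 1
  offset=4 (pos 4, char 'f'): match length 0
  offset=5 (pos 3, char 'f'): match length 0
  offset=6 (pos 2, char 'e'): match length 3
  offset=7 (pos 1, char 'e'): match length 1
  offset=8 (pos 0, char 'f'): match length 0
Longest match has length 3 at offset 6.
next_char = character at position 8 + 3 = 11 -> 'f'

Best match: offset=6, length=3 (matching 'eff' starting at position 2)
LZ77 triple: (6, 3, 'f')


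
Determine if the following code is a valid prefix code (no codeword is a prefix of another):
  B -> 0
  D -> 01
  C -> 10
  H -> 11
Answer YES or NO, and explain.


Checking each pair (does one codeword prefix another?):
  B='0' vs D='01': prefix -- VIOLATION

NO -- this is NOT a valid prefix code. B (0) is a prefix of D (01).


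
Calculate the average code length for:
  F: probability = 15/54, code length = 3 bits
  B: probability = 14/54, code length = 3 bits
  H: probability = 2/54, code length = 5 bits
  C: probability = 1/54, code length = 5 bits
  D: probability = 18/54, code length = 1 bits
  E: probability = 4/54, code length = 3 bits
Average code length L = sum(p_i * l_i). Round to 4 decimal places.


Weighted contributions p_i * l_i:
  F: (15/54) * 3 = 45/54
  B: (14/54) * 3 = 42/54
  H: (2/54) * 5 = 10/54
  C: (1/54) * 5 = 5/54
  D: (18/54) * 1 = 18/54
  E: (4/54) * 3 = 12/54
Sum = (45 + 42 + 10 + 5 + 18 + 12)/54 = 132/54

L = 132/54 = 2.4444 bits/symbol


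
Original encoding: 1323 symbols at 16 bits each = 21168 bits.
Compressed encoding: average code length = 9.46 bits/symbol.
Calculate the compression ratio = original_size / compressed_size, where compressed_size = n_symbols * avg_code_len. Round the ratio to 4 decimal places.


original_size = n_symbols * orig_bits = 1323 * 16 = 21168 bits
compressed_size = n_symbols * avg_code_len = 1323 * 9.46 = 12515.58 bits
ratio = original_size / compressed_size = 21168 / 12515.58 = 1.6913

Compression ratio = 1.6913


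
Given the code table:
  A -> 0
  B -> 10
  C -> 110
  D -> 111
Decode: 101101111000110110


Decoding:
10 -> B
110 -> C
111 -> D
10 -> B
0 -> A
0 -> A
110 -> C
110 -> C


Result: BCDBAACC


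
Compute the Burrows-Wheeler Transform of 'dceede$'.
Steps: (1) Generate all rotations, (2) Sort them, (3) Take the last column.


Rotations (sorted):
  0: $dceede -> last char: e
  1: ceede$d -> last char: d
  2: dceede$ -> last char: $
  3: de$dcee -> last char: e
  4: e$dceed -> last char: d
  5: ede$dce -> last char: e
  6: eede$dc -> last char: c


BWT = ed$edec


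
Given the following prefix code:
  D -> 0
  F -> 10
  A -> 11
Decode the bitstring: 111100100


Decoding step by step:
Bits 11 -> A
Bits 11 -> A
Bits 0 -> D
Bits 0 -> D
Bits 10 -> F
Bits 0 -> D


Decoded message: AADDFD


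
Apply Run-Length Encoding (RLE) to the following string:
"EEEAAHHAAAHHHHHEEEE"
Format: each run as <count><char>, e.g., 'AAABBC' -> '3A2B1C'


Scanning runs left to right:
  i=0: run of 'E' x 3 -> '3E'
  i=3: run of 'A' x 2 -> '2A'
  i=5: run of 'H' x 2 -> '2H'
  i=7: run of 'A' x 3 -> '3A'
  i=10: run of 'H' x 5 -> '5H'
  i=15: run of 'E' x 4 -> '4E'

RLE = 3E2A2H3A5H4E


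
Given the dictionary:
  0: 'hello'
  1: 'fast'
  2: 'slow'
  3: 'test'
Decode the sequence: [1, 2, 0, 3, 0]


Look up each index in the dictionary:
  1 -> 'fast'
  2 -> 'slow'
  0 -> 'hello'
  3 -> 'test'
  0 -> 'hello'

Decoded: "fast slow hello test hello"


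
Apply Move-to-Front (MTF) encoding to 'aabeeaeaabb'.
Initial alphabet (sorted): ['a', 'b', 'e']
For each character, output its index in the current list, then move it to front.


MTF encoding:
'a': index 0 in ['a', 'b', 'e'] -> ['a', 'b', 'e']
'a': index 0 in ['a', 'b', 'e'] -> ['a', 'b', 'e']
'b': index 1 in ['a', 'b', 'e'] -> ['b', 'a', 'e']
'e': index 2 in ['b', 'a', 'e'] -> ['e', 'b', 'a']
'e': index 0 in ['e', 'b', 'a'] -> ['e', 'b', 'a']
'a': index 2 in ['e', 'b', 'a'] -> ['a', 'e', 'b']
'e': index 1 in ['a', 'e', 'b'] -> ['e', 'a', 'b']
'a': index 1 in ['e', 'a', 'b'] -> ['a', 'e', 'b']
'a': index 0 in ['a', 'e', 'b'] -> ['a', 'e', 'b']
'b': index 2 in ['a', 'e', 'b'] -> ['b', 'a', 'e']
'b': index 0 in ['b', 'a', 'e'] -> ['b', 'a', 'e']


Output: [0, 0, 1, 2, 0, 2, 1, 1, 0, 2, 0]


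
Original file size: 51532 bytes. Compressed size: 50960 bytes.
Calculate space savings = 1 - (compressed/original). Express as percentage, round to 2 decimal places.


ratio = compressed/original = 50960/51532 = 0.9889
savings = 1 - ratio = 1 - 0.9889 = 0.0111
as a percentage: 0.0111 * 100 = 1.11%

Space savings = 1 - 50960/51532 = 1.11%


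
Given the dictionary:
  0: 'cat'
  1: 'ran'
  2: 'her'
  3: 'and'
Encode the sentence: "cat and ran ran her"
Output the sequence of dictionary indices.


Look up each word in the dictionary:
  'cat' -> 0
  'and' -> 3
  'ran' -> 1
  'ran' -> 1
  'her' -> 2

Encoded: [0, 3, 1, 1, 2]


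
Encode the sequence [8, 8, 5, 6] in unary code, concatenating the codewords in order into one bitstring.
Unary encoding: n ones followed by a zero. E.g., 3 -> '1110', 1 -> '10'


Encode each number as n ones followed by a terminating 0:
  8 -> 111111110 (9 bits)
  8 -> 111111110 (9 bits)
  5 -> 111110 (6 bits)
  6 -> 1111110 (7 bits)
Total length = 9 + 9 + 6 + 7 = 31 bits.

Unary([8, 8, 5, 6]) = 1111111101111111101111101111110 (31 bits)


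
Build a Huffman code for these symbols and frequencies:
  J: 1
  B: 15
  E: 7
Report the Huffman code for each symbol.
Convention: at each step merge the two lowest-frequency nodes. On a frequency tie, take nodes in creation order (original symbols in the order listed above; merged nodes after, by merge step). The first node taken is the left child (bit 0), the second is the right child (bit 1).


Huffman tree construction:
Step 1: Merge J(1) + E(7) = 8
Step 2: Merge (J+E)(8) + B(15) = 23
Read each symbol's code off the tree from the root (left child = 0, right child = 1).

Codes:
  J: 00 (length 2)
  B: 1 (length 1)
  E: 01 (length 2)
Average code length: 31/23 = 1.3478 bits/symbol


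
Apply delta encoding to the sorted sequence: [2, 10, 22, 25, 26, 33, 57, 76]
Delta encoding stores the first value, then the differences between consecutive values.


First value: 2
Deltas:
  10 - 2 = 8
  22 - 10 = 12
  25 - 22 = 3
  26 - 25 = 1
  33 - 26 = 7
  57 - 33 = 24
  76 - 57 = 19


Delta encoded: [2, 8, 12, 3, 1, 7, 24, 19]


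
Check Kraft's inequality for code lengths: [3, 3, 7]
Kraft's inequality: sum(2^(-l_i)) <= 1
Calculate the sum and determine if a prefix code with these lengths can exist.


Sum = 2^(-3) + 2^(-3) + 2^(-7)
    = 0.125 + 0.125 + 0.0078125
    = 33/128 = 0.2578125
Since 0.2578125 <= 1, Kraft's inequality IS satisfied.
A prefix code with these lengths CAN exist.

Kraft sum = 0.2578125. Satisfied.


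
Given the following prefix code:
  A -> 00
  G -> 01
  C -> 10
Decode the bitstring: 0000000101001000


Decoding step by step:
Bits 00 -> A
Bits 00 -> A
Bits 00 -> A
Bits 01 -> G
Bits 01 -> G
Bits 00 -> A
Bits 10 -> C
Bits 00 -> A


Decoded message: AAAGGACA


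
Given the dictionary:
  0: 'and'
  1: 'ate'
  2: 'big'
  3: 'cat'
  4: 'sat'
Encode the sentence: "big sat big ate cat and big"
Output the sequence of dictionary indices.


Look up each word in the dictionary:
  'big' -> 2
  'sat' -> 4
  'big' -> 2
  'ate' -> 1
  'cat' -> 3
  'and' -> 0
  'big' -> 2

Encoded: [2, 4, 2, 1, 3, 0, 2]


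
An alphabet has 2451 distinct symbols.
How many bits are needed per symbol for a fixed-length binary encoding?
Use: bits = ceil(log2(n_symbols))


log2(2451) = 11.2592
Bracket: 2^11 = 2048 < 2451 <= 2^12 = 4096
So ceil(log2(2451)) = 12

bits = ceil(log2(2451)) = ceil(11.2592) = 12 bits


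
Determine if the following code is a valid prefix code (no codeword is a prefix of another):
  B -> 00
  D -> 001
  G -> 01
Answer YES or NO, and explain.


Checking each pair (does one codeword prefix another?):
  B='00' vs D='001': prefix -- VIOLATION

NO -- this is NOT a valid prefix code. B (00) is a prefix of D (001).


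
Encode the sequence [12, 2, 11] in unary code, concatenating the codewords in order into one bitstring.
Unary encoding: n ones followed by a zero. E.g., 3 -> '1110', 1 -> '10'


Encode each number as n ones followed by a terminating 0:
  12 -> 1111111111110 (13 bits)
  2 -> 110 (3 bits)
  11 -> 111111111110 (12 bits)
Total length = 13 + 3 + 12 = 28 bits.

Unary([12, 2, 11]) = 1111111111110110111111111110 (28 bits)


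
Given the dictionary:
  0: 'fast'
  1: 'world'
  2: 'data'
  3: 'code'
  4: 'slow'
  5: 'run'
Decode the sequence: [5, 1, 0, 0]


Look up each index in the dictionary:
  5 -> 'run'
  1 -> 'world'
  0 -> 'fast'
  0 -> 'fast'

Decoded: "run world fast fast"


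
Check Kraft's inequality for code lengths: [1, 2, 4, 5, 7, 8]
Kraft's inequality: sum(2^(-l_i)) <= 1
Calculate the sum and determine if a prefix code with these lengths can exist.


Sum = 2^(-1) + 2^(-2) + 2^(-4) + 2^(-5) + 2^(-7) + 2^(-8)
    = 0.5 + 0.25 + 0.0625 + 0.03125 + 0.0078125 + 0.00390625
    = 219/256 = 0.85546875
Since 0.85546875 <= 1, Kraft's inequality IS satisfied.
A prefix code with these lengths CAN exist.

Kraft sum = 0.85546875. Satisfied.


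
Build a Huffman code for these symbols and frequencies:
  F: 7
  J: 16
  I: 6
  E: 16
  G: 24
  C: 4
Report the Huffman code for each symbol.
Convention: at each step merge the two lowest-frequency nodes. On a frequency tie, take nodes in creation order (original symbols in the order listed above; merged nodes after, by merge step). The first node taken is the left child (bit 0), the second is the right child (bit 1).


Huffman tree construction:
Step 1: Merge C(4) + I(6) = 10
Step 2: Merge F(7) + (C+I)(10) = 17
Step 3: Merge J(16) + E(16) = 32
Step 4: Merge (F+(C+I))(17) + G(24) = 41
Step 5: Merge (J+E)(32) + ((F+(C+I))+G)(41) = 73
Read each symbol's code off the tree from the root (left child = 0, right child = 1).

Codes:
  F: 100 (length 3)
  J: 00 (length 2)
  I: 1011 (length 4)
  E: 01 (length 2)
  G: 11 (length 2)
  C: 1010 (length 4)
Average code length: 173/73 = 2.3699 bits/symbol
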